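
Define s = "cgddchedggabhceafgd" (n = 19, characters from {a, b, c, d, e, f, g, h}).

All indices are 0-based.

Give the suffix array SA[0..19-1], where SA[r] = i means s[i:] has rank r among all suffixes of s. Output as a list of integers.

rank→(start, suffix):
  0 → (10, 'abhceafgd')
  1 → (15, 'afgd')
  2 → (11, 'bhceafgd')
  3 → (13, 'ceafgd')
  4 → (0, 'cgddchedggabhceafgd')
  5 → (4, 'chedggabhceafgd')
  6 → (18, 'd')
  7 → (3, 'dchedggabhceafgd')
  8 → (2, 'ddchedggabhceafgd')
  9 → (7, 'dggabhceafgd')
  10 → (14, 'eafgd')
  11 → (6, 'edggabhceafgd')
  12 → (16, 'fgd')
  13 → (9, 'gabhceafgd')
  14 → (17, 'gd')
  15 → (1, 'gddchedggabhceafgd')
  16 → (8, 'ggabhceafgd')
  17 → (12, 'hceafgd')
  18 → (5, 'hedggabhceafgd')

[10, 15, 11, 13, 0, 4, 18, 3, 2, 7, 14, 6, 16, 9, 17, 1, 8, 12, 5]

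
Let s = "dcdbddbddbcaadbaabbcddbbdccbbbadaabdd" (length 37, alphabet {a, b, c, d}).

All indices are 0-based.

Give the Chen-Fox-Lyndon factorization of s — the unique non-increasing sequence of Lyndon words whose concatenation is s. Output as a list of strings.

emit factor 1: 'd' (i=0, period=1)
emit factor 2: 'cd' (i=1, period=2)
emit factor 3: 'bdd' (i=3, period=3)
emit factor 4: 'bdd' (i=6, period=3)
emit factor 5: 'bc' (i=9, period=2)
emit factor 6: 'aadb' (i=11, period=4)
emit factor 7: 'aabbcddbbdccbbbadaabdd' (i=15, period=22)

["d", "cd", "bdd", "bdd", "bc", "aadb", "aabbcddbbdccbbbadaabdd"]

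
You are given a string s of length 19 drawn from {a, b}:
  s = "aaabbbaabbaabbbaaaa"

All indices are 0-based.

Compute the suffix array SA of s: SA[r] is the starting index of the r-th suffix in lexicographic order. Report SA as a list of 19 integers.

[18, 17, 16, 15, 0, 6, 10, 1, 7, 11, 2, 14, 5, 9, 13, 4, 8, 12, 3]

rank | idx | suffix
   0 |  18 | a
   1 |  17 | aa
   2 |  16 | aaa
   3 |  15 | aaaa
   4 |   0 | aaabbbaabbaabbbaaaa
   5 |   6 | aabbaabbbaaaa
   6 |  10 | aabbbaaaa
   7 |   1 | aabbbaabbaabbbaaaa
   8 |   7 | abbaabbbaaaa
   9 |  11 | abbbaaaa
  10 |   2 | abbbaabbaabbbaaaa
  11 |  14 | baaaa
  12 |   5 | baabbaabbbaaaa
  13 |   9 | baabbbaaaa
  14 |  13 | bbaaaa
  15 |   4 | bbaabbaabbbaaaa
  16 |   8 | bbaabbbaaaa
  17 |  12 | bbbaaaa
  18 |   3 | bbbaabbaabbbaaaa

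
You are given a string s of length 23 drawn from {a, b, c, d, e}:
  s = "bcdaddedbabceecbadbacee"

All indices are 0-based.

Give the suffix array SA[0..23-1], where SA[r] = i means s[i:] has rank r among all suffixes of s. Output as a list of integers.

rank→(start, suffix):
  0 → (9, 'abceecbadbacee')
  1 → (19, 'acee')
  2 → (16, 'adbacee')
  3 → (3, 'addedbabceecbadbacee')
  4 → (8, 'babceecbadbacee')
  5 → (18, 'bacee')
  6 → (15, 'badbacee')
  7 → (0, 'bcdaddedbabceecbadbacee')
  8 → (10, 'bceecbadbacee')
  9 → (14, 'cbadbacee')
  10 → (1, 'cdaddedbabceecbadbacee')
  11 → (20, 'cee')
  12 → (11, 'ceecbadbacee')
  13 → (2, 'daddedbabceecbadbacee')
  14 → (7, 'dbabceecbadbacee')
  15 → (17, 'dbacee')
  16 → (4, 'ddedbabceecbadbacee')
  17 → (5, 'dedbabceecbadbacee')
  18 → (22, 'e')
  19 → (13, 'ecbadbacee')
  20 → (6, 'edbabceecbadbacee')
  21 → (21, 'ee')
  22 → (12, 'eecbadbacee')

[9, 19, 16, 3, 8, 18, 15, 0, 10, 14, 1, 20, 11, 2, 7, 17, 4, 5, 22, 13, 6, 21, 12]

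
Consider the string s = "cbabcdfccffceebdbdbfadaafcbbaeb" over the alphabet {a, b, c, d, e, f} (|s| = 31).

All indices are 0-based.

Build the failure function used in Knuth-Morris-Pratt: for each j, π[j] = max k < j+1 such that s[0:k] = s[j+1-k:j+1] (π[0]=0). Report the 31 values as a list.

π[0] = 0
j=1 s[j]='b': π[1]=0 (border '')
j=2 s[j]='a': π[2]=0 (border '')
j=3 s[j]='b': π[3]=0 (border '')
j=4 s[j]='c': π[4]=1 (border 'c')
j=5 s[j]='d': k: 1→0; π[5]=0 (border '')
j=6 s[j]='f': π[6]=0 (border '')
j=7 s[j]='c': π[7]=1 (border 'c')
j=8 s[j]='c': k: 1→0; π[8]=1 (border 'c')
j=9 s[j]='f': k: 1→0; π[9]=0 (border '')
j=10 s[j]='f': π[10]=0 (border '')
j=11 s[j]='c': π[11]=1 (border 'c')
j=12 s[j]='e': k: 1→0; π[12]=0 (border '')
j=13 s[j]='e': π[13]=0 (border '')
j=14 s[j]='b': π[14]=0 (border '')
j=15 s[j]='d': π[15]=0 (border '')
j=16 s[j]='b': π[16]=0 (border '')
j=17 s[j]='d': π[17]=0 (border '')
j=18 s[j]='b': π[18]=0 (border '')
j=19 s[j]='f': π[19]=0 (border '')
j=20 s[j]='a': π[20]=0 (border '')
j=21 s[j]='d': π[21]=0 (border '')
j=22 s[j]='a': π[22]=0 (border '')
j=23 s[j]='a': π[23]=0 (border '')
j=24 s[j]='f': π[24]=0 (border '')
j=25 s[j]='c': π[25]=1 (border 'c')
j=26 s[j]='b': π[26]=2 (border 'cb')
j=27 s[j]='b': k: 2→0; π[27]=0 (border '')
j=28 s[j]='a': π[28]=0 (border '')
j=29 s[j]='e': π[29]=0 (border '')
j=30 s[j]='b': π[30]=0 (border '')

[0, 0, 0, 0, 1, 0, 0, 1, 1, 0, 0, 1, 0, 0, 0, 0, 0, 0, 0, 0, 0, 0, 0, 0, 0, 1, 2, 0, 0, 0, 0]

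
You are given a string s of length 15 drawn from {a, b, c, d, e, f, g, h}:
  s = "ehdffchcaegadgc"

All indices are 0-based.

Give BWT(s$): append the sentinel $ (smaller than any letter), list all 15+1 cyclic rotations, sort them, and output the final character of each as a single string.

cgcghfhaa$fdedce

rank  rotation          last
    0  $ehdffchcaegadgc  c
    1  adgc$ehdffchcaeg  g
    2  aegadgc$ehdffchc  c
    3  c$ehdffchcaegadg  g
    4  caegadgc$ehdffch  h
    5  chcaegadgc$ehdff  f
    6  dffchcaegadgc$eh  h
    7  dgc$ehdffchcaega  a
    8  egadgc$ehdffchca  a
    9  ehdffchcaegadgc$  $
   10  fchcaegadgc$ehdf  f
   11  ffchcaegadgc$ehd  d
   12  gadgc$ehdffchcae  e
   13  gc$ehdffchcaegad  d
   14  hcaegadgc$ehdffc  c
   15  hdffchcaegadgc$e  e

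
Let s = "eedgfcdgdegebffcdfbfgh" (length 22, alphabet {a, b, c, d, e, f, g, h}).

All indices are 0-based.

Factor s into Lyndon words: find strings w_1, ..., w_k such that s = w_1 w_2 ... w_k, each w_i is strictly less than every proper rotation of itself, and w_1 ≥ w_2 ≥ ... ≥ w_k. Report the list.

["e", "e", "dgf", "cdgdege", "bffcdfbfgh"]

emit factor 1: 'e' (i=0, period=1)
emit factor 2: 'e' (i=1, period=1)
emit factor 3: 'dgf' (i=2, period=3)
emit factor 4: 'cdgdege' (i=5, period=7)
emit factor 5: 'bffcdfbfgh' (i=12, period=10)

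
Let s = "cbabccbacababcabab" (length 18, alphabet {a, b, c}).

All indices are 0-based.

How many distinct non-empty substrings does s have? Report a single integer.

rank→(start, suffix):
  0 → (16, 'ab')
  1 → (14, 'abab')
  2 → (9, 'ababcabab')
  3 → (11, 'abcabab')
  4 → (2, 'abccbacababcabab')
  5 → (7, 'acababcabab')
  6 → (17, 'b')
  7 → (15, 'bab')
  8 → (10, 'babcabab')
  9 → (1, 'babccbacababcabab')
  10 → (6, 'bacababcabab')
  11 → (12, 'bcabab')
  12 → (3, 'bccbacababcabab')
  13 → (13, 'cabab')
  14 → (8, 'cababcabab')
  15 → (0, 'cbabccbacababcabab')
  16 → (5, 'cbacababcabab')
  17 → (4, 'ccbacababcabab')

SA = [16, 14, 9, 11, 2, 7, 17, 15, 10, 1, 6, 12, 3, 13, 8, 0, 5, 4]
i: (SA[i-1],SA[i]) lcp shared
  1: (16,14) 2 'ab'
  2: (14,9) 4 'abab'
  3: (9,11) 2 'ab'
  4: (11,2) 3 'abc'
  5: (2,7) 1 'a'
  6: (7,17) 0 ''
  7: (17,15) 1 'b'
  8: (15,10) 3 'bab'
  9: (10,1) 4 'babc'
  10: (1,6) 2 'ba'
  11: (6,12) 1 'b'
  12: (12,3) 2 'bc'
  13: (3,13) 0 ''
  14: (13,8) 5 'cabab'
  15: (8,0) 1 'c'
  16: (0,5) 3 'cba'
  17: (5,4) 1 'c'

n(n+1)/2 = 18·19/2 = 171
Σ LCP = 0 + 2 + 4 + 2 + 3 + 1 + 0 + 1 + 3 + 4 + 2 + 1 + 2 + 0 + 5 + 1 + 3 + 1 = 35
distinct = 171 − 35 = 136

136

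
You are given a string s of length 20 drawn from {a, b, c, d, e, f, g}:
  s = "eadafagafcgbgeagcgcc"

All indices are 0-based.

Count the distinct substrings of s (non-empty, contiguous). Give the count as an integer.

192

sorted suffixes:
  #0 SA[0]=1  'adafagafcgbgeagcgcc'
  #1 SA[1]=3  'afagafcgbgeagcgcc'
  #2 SA[2]=7  'afcgbgeagcgcc'
  #3 SA[3]=5  'agafcgbgeagcgcc'
  #4 SA[4]=14  'agcgcc'
  #5 SA[5]=11  'bgeagcgcc'
  #6 SA[6]=19  'c'
  #7 SA[7]=18  'cc'
  #8 SA[8]=9  'cgbgeagcgcc'
  #9 SA[9]=16  'cgcc'
  #10 SA[10]=2  'dafagafcgbgeagcgcc'
  #11 SA[11]=0  'eadafagafcgbgeagcgcc'
  #12 SA[12]=13  'eagcgcc'
  #13 SA[13]=4  'fagafcgbgeagcgcc'
  #14 SA[14]=8  'fcgbgeagcgcc'
  #15 SA[15]=6  'gafcgbgeagcgcc'
  #16 SA[16]=10  'gbgeagcgcc'
  #17 SA[17]=17  'gcc'
  #18 SA[18]=15  'gcgcc'
  #19 SA[19]=12  'geagcgcc'

SA = [1, 3, 7, 5, 14, 11, 19, 18, 9, 16, 2, 0, 13, 4, 8, 6, 10, 17, 15, 12]
rank  pair      lcp
   1  s[1:],s[3:]  1  'a'
   2  s[3:],s[7:]  2  'af'
   3  s[7:],s[5:]  1  'a'
   4  s[5:],s[14:]  2  'ag'
   5  s[14:],s[11:]  0  ''
   6  s[11:],s[19:]  0  ''
   7  s[19:],s[18:]  1  'c'
   8  s[18:],s[9:]  1  'c'
   9  s[9:],s[16:]  2  'cg'
  10  s[16:],s[2:]  0  ''
  11  s[2:],s[0:]  0  ''
  12  s[0:],s[13:]  2  'ea'
  13  s[13:],s[4:]  0  ''
  14  s[4:],s[8:]  1  'f'
  15  s[8:],s[6:]  0  ''
  16  s[6:],s[10:]  1  'g'
  17  s[10:],s[17:]  1  'g'
  18  s[17:],s[15:]  2  'gc'
  19  s[15:],s[12:]  1  'g'

n(n+1)/2 = 20·21/2 = 210
Σ LCP = 0 + 1 + 2 + 1 + 2 + 0 + 0 + 1 + 1 + 2 + 0 + 0 + 2 + 0 + 1 + 0 + 1 + 1 + 2 + 1 = 18
distinct = 210 − 18 = 192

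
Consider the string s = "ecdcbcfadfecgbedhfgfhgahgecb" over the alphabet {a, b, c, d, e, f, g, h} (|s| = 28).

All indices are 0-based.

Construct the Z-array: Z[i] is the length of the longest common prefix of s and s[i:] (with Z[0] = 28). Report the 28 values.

[28, 0, 0, 0, 0, 0, 0, 0, 0, 0, 2, 0, 0, 0, 1, 0, 0, 0, 0, 0, 0, 0, 0, 0, 0, 2, 0, 0]

Z[0]=28
i=1: fresh scan; Z[1]=0
i=2: fresh scan; Z[2]=0
i=3: fresh scan; Z[3]=0
i=4: fresh scan; Z[4]=0
i=5: fresh scan; Z[5]=0
i=6: fresh scan; Z[6]=0
i=7: fresh scan; Z[7]=0
i=8: fresh scan; Z[8]=0
i=9: fresh scan; Z[9]=0
i=10: fresh scan; Z[10]=2 grow→box=[10,12)
i=11: min(r-i=1, Z[1]=0)=0; Z[11]=0
i=12: fresh scan; Z[12]=0
i=13: fresh scan; Z[13]=0
i=14: fresh scan; Z[14]=1 grow→box=[14,15)
i=15: fresh scan; Z[15]=0
i=16: fresh scan; Z[16]=0
i=17: fresh scan; Z[17]=0
i=18: fresh scan; Z[18]=0
i=19: fresh scan; Z[19]=0
i=20: fresh scan; Z[20]=0
i=21: fresh scan; Z[21]=0
i=22: fresh scan; Z[22]=0
i=23: fresh scan; Z[23]=0
i=24: fresh scan; Z[24]=0
i=25: fresh scan; Z[25]=2 grow→box=[25,27)
i=26: min(r-i=1, Z[1]=0)=0; Z[26]=0
i=27: fresh scan; Z[27]=0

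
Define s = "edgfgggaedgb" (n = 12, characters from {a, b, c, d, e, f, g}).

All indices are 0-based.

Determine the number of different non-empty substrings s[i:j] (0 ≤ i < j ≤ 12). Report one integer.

68

sorted suffixes:
  #0 SA[0]=7  'aedgb'
  #1 SA[1]=11  'b'
  #2 SA[2]=9  'dgb'
  #3 SA[3]=1  'dgfgggaedgb'
  #4 SA[4]=8  'edgb'
  #5 SA[5]=0  'edgfgggaedgb'
  #6 SA[6]=3  'fgggaedgb'
  #7 SA[7]=6  'gaedgb'
  #8 SA[8]=10  'gb'
  #9 SA[9]=2  'gfgggaedgb'
  #10 SA[10]=5  'ggaedgb'
  #11 SA[11]=4  'gggaedgb'

SA = [7, 11, 9, 1, 8, 0, 3, 6, 10, 2, 5, 4]
[i] adj suffixes → lcp
  [1] 7/11 → 0 ('')
  [2] 11/9 → 0 ('')
  [3] 9/1 → 2 ('dg')
  [4] 1/8 → 0 ('')
  [5] 8/0 → 3 ('edg')
  [6] 0/3 → 0 ('')
  [7] 3/6 → 0 ('')
  [8] 6/10 → 1 ('g')
  [9] 10/2 → 1 ('g')
  [10] 2/5 → 1 ('g')
  [11] 5/4 → 2 ('gg')

n(n+1)/2 = 12·13/2 = 78
Σ LCP = 0 + 0 + 0 + 2 + 0 + 3 + 0 + 0 + 1 + 1 + 1 + 2 = 10
distinct = 78 − 10 = 68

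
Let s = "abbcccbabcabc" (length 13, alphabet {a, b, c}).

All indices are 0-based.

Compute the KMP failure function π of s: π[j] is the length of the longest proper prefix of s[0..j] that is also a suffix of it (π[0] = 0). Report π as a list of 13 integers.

π[0] = 0
j=1 s[j]='b': π[1]=0 (border '')
j=2 s[j]='b': π[2]=0 (border '')
j=3 s[j]='c': π[3]=0 (border '')
j=4 s[j]='c': π[4]=0 (border '')
j=5 s[j]='c': π[5]=0 (border '')
j=6 s[j]='b': π[6]=0 (border '')
j=7 s[j]='a': π[7]=1 (border 'a')
j=8 s[j]='b': π[8]=2 (border 'ab')
j=9 s[j]='c': k: 2→0; π[9]=0 (border '')
j=10 s[j]='a': π[10]=1 (border 'a')
j=11 s[j]='b': π[11]=2 (border 'ab')
j=12 s[j]='c': k: 2→0; π[12]=0 (border '')

[0, 0, 0, 0, 0, 0, 0, 1, 2, 0, 1, 2, 0]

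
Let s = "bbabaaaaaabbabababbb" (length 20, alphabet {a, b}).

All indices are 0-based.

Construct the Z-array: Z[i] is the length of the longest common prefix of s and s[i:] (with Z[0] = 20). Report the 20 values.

Z[0]=20
i=1: fresh scan; Z[1]=1 grow→box=[1,2)
i=2: fresh scan; Z[2]=0
i=3: fresh scan; Z[3]=1 grow→box=[3,4)
i=4: fresh scan; Z[4]=0
i=5: fresh scan; Z[5]=0
i=6: fresh scan; Z[6]=0
i=7: fresh scan; Z[7]=0
i=8: fresh scan; Z[8]=0
i=9: fresh scan; Z[9]=0
i=10: fresh scan; Z[10]=5 grow→box=[10,15)
i=11: min(r-i=4, Z[1]=1)=1; Z[11]=1
i=12: min(r-i=3, Z[2]=0)=0; Z[12]=0
i=13: min(r-i=2, Z[3]=1)=1; Z[13]=1
i=14: min(r-i=1, Z[4]=0)=0; Z[14]=0
i=15: fresh scan; Z[15]=1 grow→box=[15,16)
i=16: fresh scan; Z[16]=0
i=17: fresh scan; Z[17]=2 grow→box=[17,19)
i=18: min(r-i=1, Z[1]=1)=1; Z[18]=2 grow→box=[18,20)
i=19: min(r-i=1, Z[1]=1)=1; Z[19]=1

[20, 1, 0, 1, 0, 0, 0, 0, 0, 0, 5, 1, 0, 1, 0, 1, 0, 2, 2, 1]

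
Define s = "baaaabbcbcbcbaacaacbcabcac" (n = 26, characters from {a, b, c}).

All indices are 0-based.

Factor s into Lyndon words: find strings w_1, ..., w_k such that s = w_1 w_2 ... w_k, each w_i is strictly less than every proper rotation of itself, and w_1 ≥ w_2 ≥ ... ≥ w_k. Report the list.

emit factor 1: 'b' (i=0, period=1)
emit factor 2: 'aaaabbcbcbcbaacaacbcabcac' (i=1, period=25)

["b", "aaaabbcbcbcbaacaacbcabcac"]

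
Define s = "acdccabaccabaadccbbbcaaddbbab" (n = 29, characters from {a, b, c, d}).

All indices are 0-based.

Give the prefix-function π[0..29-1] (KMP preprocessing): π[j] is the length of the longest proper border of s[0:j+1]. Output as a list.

[0, 0, 0, 0, 0, 1, 0, 1, 2, 0, 1, 0, 1, 1, 0, 0, 0, 0, 0, 0, 0, 1, 1, 0, 0, 0, 0, 1, 0]

π[0] = 0
j=1 s[j]='c': π[1]=0 (border '')
j=2 s[j]='d': π[2]=0 (border '')
j=3 s[j]='c': π[3]=0 (border '')
j=4 s[j]='c': π[4]=0 (border '')
j=5 s[j]='a': π[5]=1 (border 'a')
j=6 s[j]='b': k: 1→0; π[6]=0 (border '')
j=7 s[j]='a': π[7]=1 (border 'a')
j=8 s[j]='c': π[8]=2 (border 'ac')
j=9 s[j]='c': k: 2→0; π[9]=0 (border '')
j=10 s[j]='a': π[10]=1 (border 'a')
j=11 s[j]='b': k: 1→0; π[11]=0 (border '')
j=12 s[j]='a': π[12]=1 (border 'a')
j=13 s[j]='a': k: 1→0; π[13]=1 (border 'a')
j=14 s[j]='d': k: 1→0; π[14]=0 (border '')
j=15 s[j]='c': π[15]=0 (border '')
j=16 s[j]='c': π[16]=0 (border '')
j=17 s[j]='b': π[17]=0 (border '')
j=18 s[j]='b': π[18]=0 (border '')
j=19 s[j]='b': π[19]=0 (border '')
j=20 s[j]='c': π[20]=0 (border '')
j=21 s[j]='a': π[21]=1 (border 'a')
j=22 s[j]='a': k: 1→0; π[22]=1 (border 'a')
j=23 s[j]='d': k: 1→0; π[23]=0 (border '')
j=24 s[j]='d': π[24]=0 (border '')
j=25 s[j]='b': π[25]=0 (border '')
j=26 s[j]='b': π[26]=0 (border '')
j=27 s[j]='a': π[27]=1 (border 'a')
j=28 s[j]='b': k: 1→0; π[28]=0 (border '')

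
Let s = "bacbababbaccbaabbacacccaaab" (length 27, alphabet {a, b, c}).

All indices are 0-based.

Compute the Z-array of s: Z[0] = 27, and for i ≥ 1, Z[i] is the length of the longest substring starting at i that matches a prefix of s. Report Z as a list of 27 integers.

Z[0]=27
i=1: i≥r, start 0; Z[1]=0
i=2: i≥r, start 0; Z[2]=0
i=3: i≥r, start 0; Z[3]=2 extend→box=[3,5)
i=4: min(r-i=1, Z[1]=0)=0; Z[4]=0
i=5: i≥r, start 0; Z[5]=2 extend→box=[5,7)
i=6: min(r-i=1, Z[1]=0)=0; Z[6]=0
i=7: i≥r, start 0; Z[7]=1 extend→box=[7,8)
i=8: i≥r, start 0; Z[8]=3 extend→box=[8,11)
i=9: min(r-i=2, Z[1]=0)=0; Z[9]=0
i=10: min(r-i=1, Z[2]=0)=0; Z[10]=0
i=11: i≥r, start 0; Z[11]=0
i=12: i≥r, start 0; Z[12]=2 extend→box=[12,14)
i=13: min(r-i=1, Z[1]=0)=0; Z[13]=0
i=14: i≥r, start 0; Z[14]=0
i=15: i≥r, start 0; Z[15]=1 extend→box=[15,16)
i=16: i≥r, start 0; Z[16]=3 extend→box=[16,19)
i=17: min(r-i=2, Z[1]=0)=0; Z[17]=0
i=18: min(r-i=1, Z[2]=0)=0; Z[18]=0
i=19: i≥r, start 0; Z[19]=0
i=20: i≥r, start 0; Z[20]=0
i=21: i≥r, start 0; Z[21]=0
i=22: i≥r, start 0; Z[22]=0
i=23: i≥r, start 0; Z[23]=0
i=24: i≥r, start 0; Z[24]=0
i=25: i≥r, start 0; Z[25]=0
i=26: i≥r, start 0; Z[26]=1 extend→box=[26,27)

[27, 0, 0, 2, 0, 2, 0, 1, 3, 0, 0, 0, 2, 0, 0, 1, 3, 0, 0, 0, 0, 0, 0, 0, 0, 0, 1]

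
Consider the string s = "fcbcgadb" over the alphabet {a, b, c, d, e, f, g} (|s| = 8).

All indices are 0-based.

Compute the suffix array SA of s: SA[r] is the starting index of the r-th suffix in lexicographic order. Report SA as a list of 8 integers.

[5, 7, 2, 1, 3, 6, 0, 4]

rank→(start, suffix):
  0 → (5, 'adb')
  1 → (7, 'b')
  2 → (2, 'bcgadb')
  3 → (1, 'cbcgadb')
  4 → (3, 'cgadb')
  5 → (6, 'db')
  6 → (0, 'fcbcgadb')
  7 → (4, 'gadb')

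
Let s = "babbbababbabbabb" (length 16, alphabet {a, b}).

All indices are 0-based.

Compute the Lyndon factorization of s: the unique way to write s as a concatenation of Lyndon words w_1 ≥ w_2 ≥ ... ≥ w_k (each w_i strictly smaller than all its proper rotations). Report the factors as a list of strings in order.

emit factor 1: 'b' (i=0, period=1)
emit factor 2: 'abbb' (i=1, period=4)
emit factor 3: 'ababbabbabb' (i=5, period=11)

["b", "abbb", "ababbabbabb"]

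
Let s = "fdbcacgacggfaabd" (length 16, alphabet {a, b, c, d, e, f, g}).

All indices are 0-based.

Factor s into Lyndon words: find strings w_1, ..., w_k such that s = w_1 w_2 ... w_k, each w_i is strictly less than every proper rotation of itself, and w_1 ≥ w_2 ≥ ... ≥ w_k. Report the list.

["f", "d", "bc", "acgacggf", "aabd"]

emit factor 1: 'f' (i=0, period=1)
emit factor 2: 'd' (i=1, period=1)
emit factor 3: 'bc' (i=2, period=2)
emit factor 4: 'acgacggf' (i=4, period=8)
emit factor 5: 'aabd' (i=12, period=4)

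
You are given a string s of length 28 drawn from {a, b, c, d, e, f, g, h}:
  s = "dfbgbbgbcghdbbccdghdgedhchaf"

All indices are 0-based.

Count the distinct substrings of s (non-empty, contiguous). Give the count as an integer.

rank | idx | suffix
   0 |  26 | af
   1 |  12 | bbccdghdgedhchaf
   2 |   4 | bbgbcghdbbccdghdgedhchaf
   3 |  13 | bccdghdgedhchaf
   4 |   7 | bcghdbbccdghdgedhchaf
   5 |   2 | bgbbgbcghdbbccdghdgedhchaf
   6 |   5 | bgbcghdbbccdghdgedhchaf
   7 |  14 | ccdghdgedhchaf
   8 |  15 | cdghdgedhchaf
   9 |   8 | cghdbbccdghdgedhchaf
  10 |  24 | chaf
  11 |  11 | dbbccdghdgedhchaf
  12 |   0 | dfbgbbgbcghdbbccdghdgedhchaf
  13 |  19 | dgedhchaf
  14 |  16 | dghdgedhchaf
  15 |  22 | dhchaf
  16 |  21 | edhchaf
  17 |  27 | f
  18 |   1 | fbgbbgbcghdbbccdghdgedhchaf
  19 |   3 | gbbgbcghdbbccdghdgedhchaf
  20 |   6 | gbcghdbbccdghdgedhchaf
  21 |  20 | gedhchaf
  22 |   9 | ghdbbccdghdgedhchaf
  23 |  17 | ghdgedhchaf
  24 |  25 | haf
  25 |  23 | hchaf
  26 |  10 | hdbbccdghdgedhchaf
  27 |  18 | hdgedhchaf

SA = [26, 12, 4, 13, 7, 2, 5, 14, 15, 8, 24, 11, 0, 19, 16, 22, 21, 27, 1, 3, 6, 20, 9, 17, 25, 23, 10, 18]
rank  pair      lcp
   1  s[26:],s[12:]  0  ''
   2  s[12:],s[4:]  2  'bb'
   3  s[4:],s[13:]  1  'b'
   4  s[13:],s[7:]  2  'bc'
   5  s[7:],s[2:]  1  'b'
   6  s[2:],s[5:]  3  'bgb'
   7  s[5:],s[14:]  0  ''
   8  s[14:],s[15:]  1  'c'
   9  s[15:],s[8:]  1  'c'
  10  s[8:],s[24:]  1  'c'
  11  s[24:],s[11:]  0  ''
  12  s[11:],s[0:]  1  'd'
  13  s[0:],s[19:]  1  'd'
  14  s[19:],s[16:]  2  'dg'
  15  s[16:],s[22:]  1  'd'
  16  s[22:],s[21:]  0  ''
  17  s[21:],s[27:]  0  ''
  18  s[27:],s[1:]  1  'f'
  19  s[1:],s[3:]  0  ''
  20  s[3:],s[6:]  2  'gb'
  21  s[6:],s[20:]  1  'g'
  22  s[20:],s[9:]  1  'g'
  23  s[9:],s[17:]  3  'ghd'
  24  s[17:],s[25:]  0  ''
  25  s[25:],s[23:]  1  'h'
  26  s[23:],s[10:]  1  'h'
  27  s[10:],s[18:]  2  'hd'

n(n+1)/2 = 28·29/2 = 406
Σ LCP = 0 + 0 + 2 + 1 + 2 + 1 + 3 + 0 + 1 + 1 + 1 + 0 + 1 + 1 + 2 + 1 + 0 + 0 + 1 + 0 + 2 + 1 + 1 + 3 + 0 + 1 + 1 + 2 = 29
distinct = 406 − 29 = 377

377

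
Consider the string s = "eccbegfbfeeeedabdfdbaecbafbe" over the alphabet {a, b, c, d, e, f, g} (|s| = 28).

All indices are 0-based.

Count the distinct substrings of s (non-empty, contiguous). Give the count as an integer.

rank→(start, suffix):
  0 → (14, 'abdfdbaecbafbe')
  1 → (20, 'aecbafbe')
  2 → (24, 'afbe')
  3 → (19, 'baecbafbe')
  4 → (23, 'bafbe')
  5 → (15, 'bdfdbaecbafbe')
  6 → (26, 'be')
  7 → (3, 'begfbfeeeedabdfdbaecbafbe')
  8 → (7, 'bfeeeedabdfdbaecbafbe')
  9 → (22, 'cbafbe')
  10 → (2, 'cbegfbfeeeedabdfdbaecbafbe')
  11 → (1, 'ccbegfbfeeeedabdfdbaecbafbe')
  12 → (13, 'dabdfdbaecbafbe')
  13 → (18, 'dbaecbafbe')
  14 → (16, 'dfdbaecbafbe')
  15 → (27, 'e')
  16 → (21, 'ecbafbe')
  17 → (0, 'eccbegfbfeeeedabdfdbaecbafbe')
  18 → (12, 'edabdfdbaecbafbe')
  19 → (11, 'eedabdfdbaecbafbe')
  20 → (10, 'eeedabdfdbaecbafbe')
  21 → (9, 'eeeedabdfdbaecbafbe')
  22 → (4, 'egfbfeeeedabdfdbaecbafbe')
  23 → (25, 'fbe')
  24 → (6, 'fbfeeeedabdfdbaecbafbe')
  25 → (17, 'fdbaecbafbe')
  26 → (8, 'feeeedabdfdbaecbafbe')
  27 → (5, 'gfbfeeeedabdfdbaecbafbe')

SA = [14, 20, 24, 19, 23, 15, 26, 3, 7, 22, 2, 1, 13, 18, 16, 27, 21, 0, 12, 11, 10, 9, 4, 25, 6, 17, 8, 5]
i: (SA[i-1],SA[i]) lcp shared
  1: (14,20) 1 'a'
  2: (20,24) 1 'a'
  3: (24,19) 0 ''
  4: (19,23) 2 'ba'
  5: (23,15) 1 'b'
  6: (15,26) 1 'b'
  7: (26,3) 2 'be'
  8: (3,7) 1 'b'
  9: (7,22) 0 ''
  10: (22,2) 2 'cb'
  11: (2,1) 1 'c'
  12: (1,13) 0 ''
  13: (13,18) 1 'd'
  14: (18,16) 1 'd'
  15: (16,27) 0 ''
  16: (27,21) 1 'e'
  17: (21,0) 2 'ec'
  18: (0,12) 1 'e'
  19: (12,11) 1 'e'
  20: (11,10) 2 'ee'
  21: (10,9) 3 'eee'
  22: (9,4) 1 'e'
  23: (4,25) 0 ''
  24: (25,6) 2 'fb'
  25: (6,17) 1 'f'
  26: (17,8) 1 'f'
  27: (8,5) 0 ''

n(n+1)/2 = 28·29/2 = 406
Σ LCP = 0 + 1 + 1 + 0 + 2 + 1 + 1 + 2 + 1 + 0 + 2 + 1 + 0 + 1 + 1 + 0 + 1 + 2 + 1 + 1 + 2 + 3 + 1 + 0 + 2 + 1 + 1 + 0 = 29
distinct = 406 − 29 = 377

377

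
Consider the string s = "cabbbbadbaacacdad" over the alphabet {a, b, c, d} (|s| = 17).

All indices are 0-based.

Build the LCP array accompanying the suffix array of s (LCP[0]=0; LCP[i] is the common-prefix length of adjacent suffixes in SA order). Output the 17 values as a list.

[0, 1, 1, 2, 1, 2, 0, 2, 1, 2, 3, 0, 2, 1, 0, 1, 1]

rank | idx | suffix
   0 |   9 | aacacdad
   1 |   1 | abbbbadbaacacdad
   2 |  10 | acacdad
   3 |  12 | acdad
   4 |  15 | ad
   5 |   6 | adbaacacdad
   6 |   8 | baacacdad
   7 |   5 | badbaacacdad
   8 |   4 | bbadbaacacdad
   9 |   3 | bbbadbaacacdad
  10 |   2 | bbbbadbaacacdad
  11 |   0 | cabbbbadbaacacdad
  12 |  11 | cacdad
  13 |  13 | cdad
  14 |  16 | d
  15 |  14 | dad
  16 |   7 | dbaacacdad

SA = [9, 1, 10, 12, 15, 6, 8, 5, 4, 3, 2, 0, 11, 13, 16, 14, 7]
[i] adj suffixes → lcp
  [1] 9/1 → 1 ('a')
  [2] 1/10 → 1 ('a')
  [3] 10/12 → 2 ('ac')
  [4] 12/15 → 1 ('a')
  [5] 15/6 → 2 ('ad')
  [6] 6/8 → 0 ('')
  [7] 8/5 → 2 ('ba')
  [8] 5/4 → 1 ('b')
  [9] 4/3 → 2 ('bb')
  [10] 3/2 → 3 ('bbb')
  [11] 2/0 → 0 ('')
  [12] 0/11 → 2 ('ca')
  [13] 11/13 → 1 ('c')
  [14] 13/16 → 0 ('')
  [15] 16/14 → 1 ('d')
  [16] 14/7 → 1 ('d')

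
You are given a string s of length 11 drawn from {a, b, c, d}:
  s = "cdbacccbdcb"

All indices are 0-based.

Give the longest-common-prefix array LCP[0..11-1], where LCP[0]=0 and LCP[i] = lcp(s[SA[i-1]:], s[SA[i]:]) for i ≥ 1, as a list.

[0, 0, 1, 1, 0, 2, 1, 2, 1, 0, 1]

rank | idx | suffix
   0 |   3 | acccbdcb
   1 |  10 | b
   2 |   2 | bacccbdcb
   3 |   7 | bdcb
   4 |   9 | cb
   5 |   6 | cbdcb
   6 |   5 | ccbdcb
   7 |   4 | cccbdcb
   8 |   0 | cdbacccbdcb
   9 |   1 | dbacccbdcb
  10 |   8 | dcb

SA = [3, 10, 2, 7, 9, 6, 5, 4, 0, 1, 8]
rank  pair      lcp
   1  s[3:],s[10:]  0  ''
   2  s[10:],s[2:]  1  'b'
   3  s[2:],s[7:]  1  'b'
   4  s[7:],s[9:]  0  ''
   5  s[9:],s[6:]  2  'cb'
   6  s[6:],s[5:]  1  'c'
   7  s[5:],s[4:]  2  'cc'
   8  s[4:],s[0:]  1  'c'
   9  s[0:],s[1:]  0  ''
  10  s[1:],s[8:]  1  'd'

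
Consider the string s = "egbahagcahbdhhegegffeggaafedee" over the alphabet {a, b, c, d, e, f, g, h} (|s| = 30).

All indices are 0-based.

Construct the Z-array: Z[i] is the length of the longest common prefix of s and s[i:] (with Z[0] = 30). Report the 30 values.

Z[0]=30
i=1: fresh scan; Z[1]=0
i=2: fresh scan; Z[2]=0
i=3: fresh scan; Z[3]=0
i=4: fresh scan; Z[4]=0
i=5: fresh scan; Z[5]=0
i=6: fresh scan; Z[6]=0
i=7: fresh scan; Z[7]=0
i=8: fresh scan; Z[8]=0
i=9: fresh scan; Z[9]=0
i=10: fresh scan; Z[10]=0
i=11: fresh scan; Z[11]=0
i=12: fresh scan; Z[12]=0
i=13: fresh scan; Z[13]=0
i=14: fresh scan; Z[14]=2 grow→box=[14,16)
i=15: min(r-i=1, Z[1]=0)=0; Z[15]=0
i=16: fresh scan; Z[16]=2 grow→box=[16,18)
i=17: min(r-i=1, Z[1]=0)=0; Z[17]=0
i=18: fresh scan; Z[18]=0
i=19: fresh scan; Z[19]=0
i=20: fresh scan; Z[20]=2 grow→box=[20,22)
i=21: min(r-i=1, Z[1]=0)=0; Z[21]=0
i=22: fresh scan; Z[22]=0
i=23: fresh scan; Z[23]=0
i=24: fresh scan; Z[24]=0
i=25: fresh scan; Z[25]=0
i=26: fresh scan; Z[26]=1 grow→box=[26,27)
i=27: fresh scan; Z[27]=0
i=28: fresh scan; Z[28]=1 grow→box=[28,29)
i=29: fresh scan; Z[29]=1 grow→box=[29,30)

[30, 0, 0, 0, 0, 0, 0, 0, 0, 0, 0, 0, 0, 0, 2, 0, 2, 0, 0, 0, 2, 0, 0, 0, 0, 0, 1, 0, 1, 1]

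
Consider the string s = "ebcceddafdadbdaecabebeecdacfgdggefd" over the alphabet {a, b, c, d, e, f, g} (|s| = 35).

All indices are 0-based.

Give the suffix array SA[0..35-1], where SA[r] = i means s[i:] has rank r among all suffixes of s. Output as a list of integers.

sorted suffixes:
  #0 SA[0]=17  'abebeecdacfgdggefd'
  #1 SA[1]=25  'acfgdggefd'
  #2 SA[2]=10  'adbdaecabebeecdacfgdggefd'
  #3 SA[3]=14  'aecabebeecdacfgdggefd'
  #4 SA[4]=7  'afdadbdaecabebeecdacfgdggefd'
  #5 SA[5]=1  'bcceddafdadbdaecabebeecdacfgdggefd'
  #6 SA[6]=12  'bdaecabebeecdacfgdggefd'
  #7 SA[7]=18  'bebeecdacfgdggefd'
  #8 SA[8]=20  'beecdacfgdggefd'
  #9 SA[9]=16  'cabebeecdacfgdggefd'
  #10 SA[10]=2  'cceddafdadbdaecabebeecdacfgdggefd'
  #11 SA[11]=23  'cdacfgdggefd'
  #12 SA[12]=3  'ceddafdadbdaecabebeecdacfgdggefd'
  #13 SA[13]=26  'cfgdggefd'
  #14 SA[14]=34  'd'
  #15 SA[15]=24  'dacfgdggefd'
  #16 SA[16]=9  'dadbdaecabebeecdacfgdggefd'
  #17 SA[17]=13  'daecabebeecdacfgdggefd'
  #18 SA[18]=6  'dafdadbdaecabebeecdacfgdggefd'
  #19 SA[19]=11  'dbdaecabebeecdacfgdggefd'
  #20 SA[20]=5  'ddafdadbdaecabebeecdacfgdggefd'
  #21 SA[21]=29  'dggefd'
  #22 SA[22]=0  'ebcceddafdadbdaecabebeecdacfgdggefd'
  #23 SA[23]=19  'ebeecdacfgdggefd'
  #24 SA[24]=15  'ecabebeecdacfgdggefd'
  #25 SA[25]=22  'ecdacfgdggefd'
  #26 SA[26]=4  'eddafdadbdaecabebeecdacfgdggefd'
  #27 SA[27]=21  'eecdacfgdggefd'
  #28 SA[28]=32  'efd'
  #29 SA[29]=33  'fd'
  #30 SA[30]=8  'fdadbdaecabebeecdacfgdggefd'
  #31 SA[31]=27  'fgdggefd'
  #32 SA[32]=28  'gdggefd'
  #33 SA[33]=31  'gefd'
  #34 SA[34]=30  'ggefd'

[17, 25, 10, 14, 7, 1, 12, 18, 20, 16, 2, 23, 3, 26, 34, 24, 9, 13, 6, 11, 5, 29, 0, 19, 15, 22, 4, 21, 32, 33, 8, 27, 28, 31, 30]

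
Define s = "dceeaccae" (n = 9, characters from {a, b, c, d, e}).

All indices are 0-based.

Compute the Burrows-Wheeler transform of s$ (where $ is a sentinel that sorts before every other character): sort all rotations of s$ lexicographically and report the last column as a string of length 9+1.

eeccad$aec

rank  rotation    last
    0  $dceeaccae  e
    1  accae$dcee  e
    2  ae$dceeacc  c
    3  cae$dceeac  c
    4  ccae$dceea  a
    5  ceeaccae$d  d
    6  dceeaccae$  $
    7  e$dceeacca  a
    8  eaccae$dce  e
    9  eeaccae$dc  c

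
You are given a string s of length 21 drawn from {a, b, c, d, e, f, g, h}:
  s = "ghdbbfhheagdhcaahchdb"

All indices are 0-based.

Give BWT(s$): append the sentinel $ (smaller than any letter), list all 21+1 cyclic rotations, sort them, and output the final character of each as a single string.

rank  rotation                last
    0  $ghdbbfhheagdhcaahchdb  b
    1  aahchdb$ghdbbfhheagdhc  c
    2  agdhcaahchdb$ghdbbfhhe  e
    3  ahchdb$ghdbbfhheagdhca  a
    4  b$ghdbbfhheagdhcaahchd  d
    5  bbfhheagdhcaahchdb$ghd  d
    6  bfhheagdhcaahchdb$ghdb  b
    7  caahchdb$ghdbbfhheagdh  h
    8  chdb$ghdbbfhheagdhcaah  h
    9  db$ghdbbfhheagdhcaahch  h
   10  dbbfhheagdhcaahchdb$gh  h
   11  dhcaahchdb$ghdbbfhheag  g
   12  eagdhcaahchdb$ghdbbfhh  h
   13  fhheagdhcaahchdb$ghdbb  b
   14  gdhcaahchdb$ghdbbfhhea  a
   15  ghdbbfhheagdhcaahchdb$  $
   16  hcaahchdb$ghdbbfhheagd  d
   17  hchdb$ghdbbfhheagdhcaa  a
   18  hdb$ghdbbfhheagdhcaahc  c
   19  hdbbfhheagdhcaahchdb$g  g
   20  heagdhcaahchdb$ghdbbfh  h
   21  hheagdhcaahchdb$ghdbbf  f

bceaddbhhhhghba$dacghf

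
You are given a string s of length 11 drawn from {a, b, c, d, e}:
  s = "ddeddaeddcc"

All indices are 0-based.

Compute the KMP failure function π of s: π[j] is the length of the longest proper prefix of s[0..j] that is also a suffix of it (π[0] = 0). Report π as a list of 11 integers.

π[0] = 0
j=1 s[j]='d': π[1]=1 (border 'd')
j=2 s[j]='e': k: 1→0; π[2]=0 (border '')
j=3 s[j]='d': π[3]=1 (border 'd')
j=4 s[j]='d': π[4]=2 (border 'dd')
j=5 s[j]='a': k: 2→1→0; π[5]=0 (border '')
j=6 s[j]='e': π[6]=0 (border '')
j=7 s[j]='d': π[7]=1 (border 'd')
j=8 s[j]='d': π[8]=2 (border 'dd')
j=9 s[j]='c': k: 2→1→0; π[9]=0 (border '')
j=10 s[j]='c': π[10]=0 (border '')

[0, 1, 0, 1, 2, 0, 0, 1, 2, 0, 0]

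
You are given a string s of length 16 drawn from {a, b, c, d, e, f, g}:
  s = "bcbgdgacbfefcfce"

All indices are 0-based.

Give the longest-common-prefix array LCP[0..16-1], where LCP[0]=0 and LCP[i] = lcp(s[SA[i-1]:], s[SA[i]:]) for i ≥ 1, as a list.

[0, 0, 1, 1, 0, 2, 1, 1, 0, 0, 1, 0, 2, 1, 0, 1]

sorted suffixes:
  #0 SA[0]=6  'acbfefcfce'
  #1 SA[1]=0  'bcbgdgacbfefcfce'
  #2 SA[2]=8  'bfefcfce'
  #3 SA[3]=2  'bgdgacbfefcfce'
  #4 SA[4]=7  'cbfefcfce'
  #5 SA[5]=1  'cbgdgacbfefcfce'
  #6 SA[6]=14  'ce'
  #7 SA[7]=12  'cfce'
  #8 SA[8]=4  'dgacbfefcfce'
  #9 SA[9]=15  'e'
  #10 SA[10]=10  'efcfce'
  #11 SA[11]=13  'fce'
  #12 SA[12]=11  'fcfce'
  #13 SA[13]=9  'fefcfce'
  #14 SA[14]=5  'gacbfefcfce'
  #15 SA[15]=3  'gdgacbfefcfce'

SA = [6, 0, 8, 2, 7, 1, 14, 12, 4, 15, 10, 13, 11, 9, 5, 3]
i: (SA[i-1],SA[i]) lcp shared
  1: (6,0) 0 ''
  2: (0,8) 1 'b'
  3: (8,2) 1 'b'
  4: (2,7) 0 ''
  5: (7,1) 2 'cb'
  6: (1,14) 1 'c'
  7: (14,12) 1 'c'
  8: (12,4) 0 ''
  9: (4,15) 0 ''
  10: (15,10) 1 'e'
  11: (10,13) 0 ''
  12: (13,11) 2 'fc'
  13: (11,9) 1 'f'
  14: (9,5) 0 ''
  15: (5,3) 1 'g'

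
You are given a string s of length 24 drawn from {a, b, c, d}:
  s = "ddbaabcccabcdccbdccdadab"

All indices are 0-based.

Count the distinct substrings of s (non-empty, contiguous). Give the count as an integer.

269

rank→(start, suffix):
  0 → (3, 'aabcccabcdccbdccdadab')
  1 → (22, 'ab')
  2 → (4, 'abcccabcdccbdccdadab')
  3 → (9, 'abcdccbdccdadab')
  4 → (20, 'adab')
  5 → (23, 'b')
  6 → (2, 'baabcccabcdccbdccdadab')
  7 → (5, 'bcccabcdccbdccdadab')
  8 → (10, 'bcdccbdccdadab')
  9 → (15, 'bdccdadab')
  10 → (8, 'cabcdccbdccdadab')
  11 → (14, 'cbdccdadab')
  12 → (7, 'ccabcdccbdccdadab')
  13 → (13, 'ccbdccdadab')
  14 → (6, 'cccabcdccbdccdadab')
  15 → (17, 'ccdadab')
  16 → (18, 'cdadab')
  17 → (11, 'cdccbdccdadab')
  18 → (21, 'dab')
  19 → (19, 'dadab')
  20 → (1, 'dbaabcccabcdccbdccdadab')
  21 → (12, 'dccbdccdadab')
  22 → (16, 'dccdadab')
  23 → (0, 'ddbaabcccabcdccbdccdadab')

SA = [3, 22, 4, 9, 20, 23, 2, 5, 10, 15, 8, 14, 7, 13, 6, 17, 18, 11, 21, 19, 1, 12, 16, 0]
rank  pair      lcp
   1  s[3:],s[22:]  1  'a'
   2  s[22:],s[4:]  2  'ab'
   3  s[4:],s[9:]  3  'abc'
   4  s[9:],s[20:]  1  'a'
   5  s[20:],s[23:]  0  ''
   6  s[23:],s[2:]  1  'b'
   7  s[2:],s[5:]  1  'b'
   8  s[5:],s[10:]  2  'bc'
   9  s[10:],s[15:]  1  'b'
  10  s[15:],s[8:]  0  ''
  11  s[8:],s[14:]  1  'c'
  12  s[14:],s[7:]  1  'c'
  13  s[7:],s[13:]  2  'cc'
  14  s[13:],s[6:]  2  'cc'
  15  s[6:],s[17:]  2  'cc'
  16  s[17:],s[18:]  1  'c'
  17  s[18:],s[11:]  2  'cd'
  18  s[11:],s[21:]  0  ''
  19  s[21:],s[19:]  2  'da'
  20  s[19:],s[1:]  1  'd'
  21  s[1:],s[12:]  1  'd'
  22  s[12:],s[16:]  3  'dcc'
  23  s[16:],s[0:]  1  'd'

n(n+1)/2 = 24·25/2 = 300
Σ LCP = 0 + 1 + 2 + 3 + 1 + 0 + 1 + 1 + 2 + 1 + 0 + 1 + 1 + 2 + 2 + 2 + 1 + 2 + 0 + 2 + 1 + 1 + 3 + 1 = 31
distinct = 300 − 31 = 269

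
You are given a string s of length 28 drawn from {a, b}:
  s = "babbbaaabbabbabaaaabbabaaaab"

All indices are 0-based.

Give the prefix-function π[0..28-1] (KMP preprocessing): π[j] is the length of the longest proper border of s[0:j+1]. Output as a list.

[0, 0, 1, 1, 1, 2, 0, 0, 1, 1, 2, 3, 4, 2, 3, 2, 0, 0, 0, 1, 1, 2, 3, 2, 0, 0, 0, 1]

π[0] = 0
j=1 s[j]='a': π[1]=0 (border '')
j=2 s[j]='b': π[2]=1 (border 'b')
j=3 s[j]='b': k: 1→0; π[3]=1 (border 'b')
j=4 s[j]='b': k: 1→0; π[4]=1 (border 'b')
j=5 s[j]='a': π[5]=2 (border 'ba')
j=6 s[j]='a': k: 2→0; π[6]=0 (border '')
j=7 s[j]='a': π[7]=0 (border '')
j=8 s[j]='b': π[8]=1 (border 'b')
j=9 s[j]='b': k: 1→0; π[9]=1 (border 'b')
j=10 s[j]='a': π[10]=2 (border 'ba')
j=11 s[j]='b': π[11]=3 (border 'bab')
j=12 s[j]='b': π[12]=4 (border 'babb')
j=13 s[j]='a': k: 4→1; π[13]=2 (border 'ba')
j=14 s[j]='b': π[14]=3 (border 'bab')
j=15 s[j]='a': k: 3→1; π[15]=2 (border 'ba')
j=16 s[j]='a': k: 2→0; π[16]=0 (border '')
j=17 s[j]='a': π[17]=0 (border '')
j=18 s[j]='a': π[18]=0 (border '')
j=19 s[j]='b': π[19]=1 (border 'b')
j=20 s[j]='b': k: 1→0; π[20]=1 (border 'b')
j=21 s[j]='a': π[21]=2 (border 'ba')
j=22 s[j]='b': π[22]=3 (border 'bab')
j=23 s[j]='a': k: 3→1; π[23]=2 (border 'ba')
j=24 s[j]='a': k: 2→0; π[24]=0 (border '')
j=25 s[j]='a': π[25]=0 (border '')
j=26 s[j]='a': π[26]=0 (border '')
j=27 s[j]='b': π[27]=1 (border 'b')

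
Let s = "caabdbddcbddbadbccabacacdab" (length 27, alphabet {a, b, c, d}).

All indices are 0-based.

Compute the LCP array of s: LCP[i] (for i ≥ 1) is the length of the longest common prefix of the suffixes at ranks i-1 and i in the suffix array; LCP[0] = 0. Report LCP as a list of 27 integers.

[0, 1, 2, 2, 1, 2, 1, 0, 1, 2, 1, 1, 2, 3, 0, 2, 2, 1, 1, 1, 0, 1, 2, 2, 1, 1, 2]

sorted suffixes:
  #0 SA[0]=1  'aabdbddcbddbadbccabacacdab'
  #1 SA[1]=25  'ab'
  #2 SA[2]=18  'abacacdab'
  #3 SA[3]=2  'abdbddcbddbadbccabacacdab'
  #4 SA[4]=20  'acacdab'
  #5 SA[5]=22  'acdab'
  #6 SA[6]=13  'adbccabacacdab'
  #7 SA[7]=26  'b'
  #8 SA[8]=19  'bacacdab'
  #9 SA[9]=12  'badbccabacacdab'
  #10 SA[10]=15  'bccabacacdab'
  #11 SA[11]=3  'bdbddcbddbadbccabacacdab'
  #12 SA[12]=9  'bddbadbccabacacdab'
  #13 SA[13]=5  'bddcbddbadbccabacacdab'
  #14 SA[14]=0  'caabdbddcbddbadbccabacacdab'
  #15 SA[15]=17  'cabacacdab'
  #16 SA[16]=21  'cacdab'
  #17 SA[17]=8  'cbddbadbccabacacdab'
  #18 SA[18]=16  'ccabacacdab'
  #19 SA[19]=23  'cdab'
  #20 SA[20]=24  'dab'
  #21 SA[21]=11  'dbadbccabacacdab'
  #22 SA[22]=14  'dbccabacacdab'
  #23 SA[23]=4  'dbddcbddbadbccabacacdab'
  #24 SA[24]=7  'dcbddbadbccabacacdab'
  #25 SA[25]=10  'ddbadbccabacacdab'
  #26 SA[26]=6  'ddcbddbadbccabacacdab'

SA = [1, 25, 18, 2, 20, 22, 13, 26, 19, 12, 15, 3, 9, 5, 0, 17, 21, 8, 16, 23, 24, 11, 14, 4, 7, 10, 6]
i: (SA[i-1],SA[i]) lcp shared
  1: (1,25) 1 'a'
  2: (25,18) 2 'ab'
  3: (18,2) 2 'ab'
  4: (2,20) 1 'a'
  5: (20,22) 2 'ac'
  6: (22,13) 1 'a'
  7: (13,26) 0 ''
  8: (26,19) 1 'b'
  9: (19,12) 2 'ba'
  10: (12,15) 1 'b'
  11: (15,3) 1 'b'
  12: (3,9) 2 'bd'
  13: (9,5) 3 'bdd'
  14: (5,0) 0 ''
  15: (0,17) 2 'ca'
  16: (17,21) 2 'ca'
  17: (21,8) 1 'c'
  18: (8,16) 1 'c'
  19: (16,23) 1 'c'
  20: (23,24) 0 ''
  21: (24,11) 1 'd'
  22: (11,14) 2 'db'
  23: (14,4) 2 'db'
  24: (4,7) 1 'd'
  25: (7,10) 1 'd'
  26: (10,6) 2 'dd'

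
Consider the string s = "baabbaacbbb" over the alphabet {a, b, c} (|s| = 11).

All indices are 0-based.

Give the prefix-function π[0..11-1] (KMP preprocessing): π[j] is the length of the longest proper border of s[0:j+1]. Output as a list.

π[0] = 0
j=1 s[j]='a': π[1]=0 (border '')
j=2 s[j]='a': π[2]=0 (border '')
j=3 s[j]='b': π[3]=1 (border 'b')
j=4 s[j]='b': k: 1→0; π[4]=1 (border 'b')
j=5 s[j]='a': π[5]=2 (border 'ba')
j=6 s[j]='a': π[6]=3 (border 'baa')
j=7 s[j]='c': k: 3→0; π[7]=0 (border '')
j=8 s[j]='b': π[8]=1 (border 'b')
j=9 s[j]='b': k: 1→0; π[9]=1 (border 'b')
j=10 s[j]='b': k: 1→0; π[10]=1 (border 'b')

[0, 0, 0, 1, 1, 2, 3, 0, 1, 1, 1]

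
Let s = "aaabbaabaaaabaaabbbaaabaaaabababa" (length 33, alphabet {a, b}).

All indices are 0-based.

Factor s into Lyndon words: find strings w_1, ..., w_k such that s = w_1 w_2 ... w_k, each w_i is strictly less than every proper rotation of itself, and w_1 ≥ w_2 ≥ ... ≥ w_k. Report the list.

["aaabbaab", "aaaabaaabbbaaabaaaababab", "a"]

emit factor 1: 'aaabbaab' (i=0, period=8)
emit factor 2: 'aaaabaaabbbaaabaaaababab' (i=8, period=24)
emit factor 3: 'a' (i=32, period=1)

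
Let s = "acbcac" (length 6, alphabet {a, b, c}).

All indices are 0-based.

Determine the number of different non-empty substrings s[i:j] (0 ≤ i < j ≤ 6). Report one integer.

sorted suffixes:
  #0 SA[0]=4  'ac'
  #1 SA[1]=0  'acbcac'
  #2 SA[2]=2  'bcac'
  #3 SA[3]=5  'c'
  #4 SA[4]=3  'cac'
  #5 SA[5]=1  'cbcac'

SA = [4, 0, 2, 5, 3, 1]
i: (SA[i-1],SA[i]) lcp shared
  1: (4,0) 2 'ac'
  2: (0,2) 0 ''
  3: (2,5) 0 ''
  4: (5,3) 1 'c'
  5: (3,1) 1 'c'

n(n+1)/2 = 6·7/2 = 21
Σ LCP = 0 + 2 + 0 + 0 + 1 + 1 = 4
distinct = 21 − 4 = 17

17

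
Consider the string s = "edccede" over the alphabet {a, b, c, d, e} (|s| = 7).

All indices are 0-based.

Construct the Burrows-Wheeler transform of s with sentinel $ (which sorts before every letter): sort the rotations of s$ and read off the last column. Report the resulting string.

edceed$c

rank  rotation  last
    0  $edccede  e
    1  ccede$ed  d
    2  cede$edc  c
    3  dccede$e  e
    4  de$edcce  e
    5  e$edcced  d
    6  edccede$  $
    7  ede$edcc  c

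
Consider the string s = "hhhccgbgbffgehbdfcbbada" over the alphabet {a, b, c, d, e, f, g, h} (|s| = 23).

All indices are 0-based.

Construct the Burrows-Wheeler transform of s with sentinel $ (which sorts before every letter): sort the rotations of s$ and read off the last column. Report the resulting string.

adbbchggfhcabgdbfbcfehh$

rank  rotation                  last
    0  $hhhccgbgbffgehbdfcbbada  a
    1  a$hhhccgbgbffgehbdfcbbad  d
    2  ada$hhhccgbgbffgehbdfcbb  b
    3  bada$hhhccgbgbffgehbdfcb  b
    4  bbada$hhhccgbgbffgehbdfc  c
    5  bdfcbbada$hhhccgbgbffgeh  h
    6  bffgehbdfcbbada$hhhccgbg  g
    7  bgbffgehbdfcbbada$hhhccg  g
    8  cbbada$hhhccgbgbffgehbdf  f
    9  ccgbgbffgehbdfcbbada$hhh  h
   10  cgbgbffgehbdfcbbada$hhhc  c
   11  da$hhhccgbgbffgehbdfcbba  a
   12  dfcbbada$hhhccgbgbffgehb  b
   13  ehbdfcbbada$hhhccgbgbffg  g
   14  fcbbada$hhhccgbgbffgehbd  d
   15  ffgehbdfcbbada$hhhccgbgb  b
   16  fgehbdfcbbada$hhhccgbgbf  f
   17  gbffgehbdfcbbada$hhhccgb  b
   18  gbgbffgehbdfcbbada$hhhcc  c
   19  gehbdfcbbada$hhhccgbgbff  f
   20  hbdfcbbada$hhhccgbgbffge  e
   21  hccgbgbffgehbdfcbbada$hh  h
   22  hhccgbgbffgehbdfcbbada$h  h
   23  hhhccgbgbffgehbdfcbbada$  $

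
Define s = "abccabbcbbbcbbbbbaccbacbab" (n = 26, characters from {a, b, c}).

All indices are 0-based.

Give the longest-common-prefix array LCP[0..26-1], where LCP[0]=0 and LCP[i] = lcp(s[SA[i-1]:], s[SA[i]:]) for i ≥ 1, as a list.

rank | idx | suffix
   0 |  24 | ab
   1 |   4 | abbcbbbcbbbbbaccbacbab
   2 |   0 | abccabbcbbbcbbbbbaccbacbab
   3 |  21 | acbab
   4 |  17 | accbacbab
   5 |  25 | b
   6 |  23 | bab
   7 |  20 | bacbab
   8 |  16 | baccbacbab
   9 |  15 | bbaccbacbab
  10 |  14 | bbbaccbacbab
  11 |  13 | bbbbaccbacbab
  12 |  12 | bbbbbaccbacbab
  13 |   8 | bbbcbbbbbaccbacbab
  14 |   9 | bbcbbbbbaccbacbab
  15 |   5 | bbcbbbcbbbbbaccbacbab
  16 |  10 | bcbbbbbaccbacbab
  17 |   6 | bcbbbcbbbbbaccbacbab
  18 |   1 | bccabbcbbbcbbbbbaccbacbab
  19 |   3 | cabbcbbbcbbbbbaccbacbab
  20 |  22 | cbab
  21 |  19 | cbacbab
  22 |  11 | cbbbbbaccbacbab
  23 |   7 | cbbbcbbbbbaccbacbab
  24 |   2 | ccabbcbbbcbbbbbaccbacbab
  25 |  18 | ccbacbab

SA = [24, 4, 0, 21, 17, 25, 23, 20, 16, 15, 14, 13, 12, 8, 9, 5, 10, 6, 1, 3, 22, 19, 11, 7, 2, 18]
rank  pair      lcp
   1  s[24:],s[4:]  2  'ab'
   2  s[4:],s[0:]  2  'ab'
   3  s[0:],s[21:]  1  'a'
   4  s[21:],s[17:]  2  'ac'
   5  s[17:],s[25:]  0  ''
   6  s[25:],s[23:]  1  'b'
   7  s[23:],s[20:]  2  'ba'
   8  s[20:],s[16:]  3  'bac'
   9  s[16:],s[15:]  1  'b'
  10  s[15:],s[14:]  2  'bb'
  11  s[14:],s[13:]  3  'bbb'
  12  s[13:],s[12:]  4  'bbbb'
  13  s[12:],s[8:]  3  'bbb'
  14  s[8:],s[9:]  2  'bb'
  15  s[9:],s[5:]  6  'bbcbbb'
  16  s[5:],s[10:]  1  'b'
  17  s[10:],s[6:]  5  'bcbbb'
  18  s[6:],s[1:]  2  'bc'
  19  s[1:],s[3:]  0  ''
  20  s[3:],s[22:]  1  'c'
  21  s[22:],s[19:]  3  'cba'
  22  s[19:],s[11:]  2  'cb'
  23  s[11:],s[7:]  4  'cbbb'
  24  s[7:],s[2:]  1  'c'
  25  s[2:],s[18:]  2  'cc'

[0, 2, 2, 1, 2, 0, 1, 2, 3, 1, 2, 3, 4, 3, 2, 6, 1, 5, 2, 0, 1, 3, 2, 4, 1, 2]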